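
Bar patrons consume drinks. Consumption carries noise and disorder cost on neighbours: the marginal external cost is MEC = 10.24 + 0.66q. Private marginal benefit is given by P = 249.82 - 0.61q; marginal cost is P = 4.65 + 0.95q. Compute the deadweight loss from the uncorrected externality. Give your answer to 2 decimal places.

DWL = 2925.27

Market equilibrium (private): 4.65 + 0.95q = 249.82 - 0.61q → q_m = 157.1603.
Social marginal benefit = demand − MEC = 239.58 - 1.27q.
Set SMB = MC: 239.58 - 1.27q = 4.65 + 0.95q → q* = 105.8243.
The welfare-loss triangle has base |q_m − q*| and height MEC(q_m) (the vertical gap between SMB and MC is zero at q* and MEC at q_m).
DWL = ½ × 51.3360 × 113.9658 = 2925.2742.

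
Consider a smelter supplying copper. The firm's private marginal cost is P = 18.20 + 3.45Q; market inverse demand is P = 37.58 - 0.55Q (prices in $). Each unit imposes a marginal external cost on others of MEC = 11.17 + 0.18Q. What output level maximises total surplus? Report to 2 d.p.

Q* = 1.96

Social marginal cost = private MC + MEC = 29.37 + 3.63Q.
Set SMC = demand: 29.37 + 3.63Q = 37.58 - 0.55Q → Q* = 1.9641.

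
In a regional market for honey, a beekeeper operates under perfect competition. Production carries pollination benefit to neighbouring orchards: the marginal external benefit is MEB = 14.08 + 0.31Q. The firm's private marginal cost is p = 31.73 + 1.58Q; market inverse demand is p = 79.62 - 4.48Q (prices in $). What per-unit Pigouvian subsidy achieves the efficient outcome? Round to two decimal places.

Social marginal cost = private MC − MEB = 17.65 + 1.27Q.
Set SMC = demand: 17.65 + 1.27Q = 79.62 - 4.48Q → Q* = 10.7774.
The Pigouvian subsidy equals MEB at Q*: 14.08 + 0.31×10.7774 = 17.4210.

subsidy = $17.42 per unit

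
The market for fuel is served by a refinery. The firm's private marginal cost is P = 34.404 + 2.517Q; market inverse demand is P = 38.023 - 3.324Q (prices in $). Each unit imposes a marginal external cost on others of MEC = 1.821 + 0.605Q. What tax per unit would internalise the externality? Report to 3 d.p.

tax = $1.990 per unit

Social marginal cost = private MC + MEC = 36.225 + 3.122Q.
Set SMC = demand: 36.225 + 3.122Q = 38.023 - 3.324Q → Q* = 0.2789.
The Pigouvian tax equals MEC at Q*: 1.821 + 0.605×0.2789 = 1.9897.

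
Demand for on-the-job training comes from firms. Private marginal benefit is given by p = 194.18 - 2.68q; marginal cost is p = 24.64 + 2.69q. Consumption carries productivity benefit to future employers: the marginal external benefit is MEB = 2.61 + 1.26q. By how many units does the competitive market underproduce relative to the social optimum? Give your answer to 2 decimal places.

Market equilibrium (private): 24.64 + 2.69q = 194.18 - 2.68q → q_m = 31.5717.
Social marginal benefit = demand + MEB = 196.79 - 1.42q.
Set SMB = MC: 196.79 - 1.42q = 24.64 + 2.69q → q* = 41.8856.
Gap = |31.5717 − 41.8856| = 10.3139.

10.31 units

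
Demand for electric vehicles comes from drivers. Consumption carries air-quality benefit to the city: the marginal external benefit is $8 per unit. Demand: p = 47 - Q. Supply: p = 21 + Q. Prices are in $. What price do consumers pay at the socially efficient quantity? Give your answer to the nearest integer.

Social marginal benefit = demand + MEB = 55 - Q.
Set SMB = MC: 55 - Q = 21 + Q → Q* = 17.0000.
Consumer price on the demand curve at Q*: 47 − 1×17.0000 = 30.0000.

P = $30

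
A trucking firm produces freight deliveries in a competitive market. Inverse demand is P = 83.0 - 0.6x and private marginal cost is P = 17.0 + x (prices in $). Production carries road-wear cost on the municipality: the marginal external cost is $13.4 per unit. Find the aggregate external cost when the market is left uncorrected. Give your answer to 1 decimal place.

Market equilibrium (private): 17.0 + x = 83.0 - 0.6x → x_m = 41.2500.
Total external cost = MEC × x_m = 13.4 × 41.2500 = 552.7500.

$552.8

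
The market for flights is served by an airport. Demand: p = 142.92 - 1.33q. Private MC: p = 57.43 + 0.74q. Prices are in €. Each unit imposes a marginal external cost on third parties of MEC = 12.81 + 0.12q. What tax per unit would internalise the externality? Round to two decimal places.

Social marginal cost = private MC + MEC = 70.24 + 0.86q.
Set SMC = demand: 70.24 + 0.86q = 142.92 - 1.33q → q* = 33.1872.
The Pigouvian tax equals MEC at q*: 12.81 + 0.12×33.1872 = 16.7925.

tax = €16.79 per unit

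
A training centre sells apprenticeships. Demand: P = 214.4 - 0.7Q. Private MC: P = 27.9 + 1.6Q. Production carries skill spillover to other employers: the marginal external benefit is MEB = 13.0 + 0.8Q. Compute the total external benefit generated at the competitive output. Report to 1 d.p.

Market equilibrium (private): 27.9 + 1.6Q = 214.4 - 0.7Q → Q_m = 81.0870.
Total external benefit = ∫₀^{Q_m} (13.0 + 0.8Q) dQ = 13.0×81.0870 + ½×0.8×81.0870² = 3684.1716.

3684.2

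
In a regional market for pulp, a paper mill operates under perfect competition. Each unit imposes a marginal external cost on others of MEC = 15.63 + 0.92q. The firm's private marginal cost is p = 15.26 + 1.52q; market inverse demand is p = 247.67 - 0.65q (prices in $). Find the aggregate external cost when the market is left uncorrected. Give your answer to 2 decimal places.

$6950.52

Market equilibrium (private): 15.26 + 1.52q = 247.67 - 0.65q → q_m = 107.1014.
Total external cost = ∫₀^{q_m} (15.63 + 0.92q) dq = 15.63×107.1014 + ½×0.92×107.1014² = 6950.5214.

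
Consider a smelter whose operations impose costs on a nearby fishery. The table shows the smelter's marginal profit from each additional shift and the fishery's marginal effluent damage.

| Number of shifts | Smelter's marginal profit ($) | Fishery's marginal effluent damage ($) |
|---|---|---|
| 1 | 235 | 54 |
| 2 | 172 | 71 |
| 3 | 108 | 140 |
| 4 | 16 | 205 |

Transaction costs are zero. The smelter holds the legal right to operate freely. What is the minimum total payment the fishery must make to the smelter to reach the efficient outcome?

$124

Left alone the smelter would choose level 4 (marginal profit stays positive).
Efficient level: k* = 2 (marginal profit ≥ marginal effluent damage through 2).
The fishery must at least cover the smelter's forgone profit from cutting 4→2: 108 + 16 = 124.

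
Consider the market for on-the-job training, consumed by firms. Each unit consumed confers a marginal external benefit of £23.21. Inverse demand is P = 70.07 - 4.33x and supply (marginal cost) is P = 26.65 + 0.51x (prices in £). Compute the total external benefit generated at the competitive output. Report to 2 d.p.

£208.22

Market equilibrium (private): 26.65 + 0.51x = 70.07 - 4.33x → x_m = 8.9711.
Total external benefit = MEB × x_m = 23.21 × 8.9711 = 208.2192.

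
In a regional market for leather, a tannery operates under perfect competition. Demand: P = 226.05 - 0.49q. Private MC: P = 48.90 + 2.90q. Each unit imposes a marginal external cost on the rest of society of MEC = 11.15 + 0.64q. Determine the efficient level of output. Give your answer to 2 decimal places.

Social marginal cost = private MC + MEC = 60.05 + 3.54q.
Set SMC = demand: 60.05 + 3.54q = 226.05 - 0.49q → q* = 41.1911.

q* = 41.19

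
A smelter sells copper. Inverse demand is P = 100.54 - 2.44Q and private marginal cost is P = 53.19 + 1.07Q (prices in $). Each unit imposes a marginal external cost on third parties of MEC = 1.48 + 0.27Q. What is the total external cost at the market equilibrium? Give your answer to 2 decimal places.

$44.53

Market equilibrium (private): 53.19 + 1.07Q = 100.54 - 2.44Q → Q_m = 13.4900.
Total external cost = ∫₀^{Q_m} (1.48 + 0.27Q) dQ = 1.48×13.4900 + ½×0.27×13.4900² = 44.5325.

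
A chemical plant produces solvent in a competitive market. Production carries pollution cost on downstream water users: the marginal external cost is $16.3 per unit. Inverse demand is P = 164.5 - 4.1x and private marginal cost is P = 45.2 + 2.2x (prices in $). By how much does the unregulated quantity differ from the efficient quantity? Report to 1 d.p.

Market equilibrium (private): 45.2 + 2.2x = 164.5 - 4.1x → x_m = 18.9365.
Social marginal cost = private MC + MEC = 61.5 + 2.2x.
Set SMC = demand: 61.5 + 2.2x = 164.5 - 4.1x → x* = 16.3492.
Gap = |18.9365 − 16.3492| = 2.5873.

2.6 units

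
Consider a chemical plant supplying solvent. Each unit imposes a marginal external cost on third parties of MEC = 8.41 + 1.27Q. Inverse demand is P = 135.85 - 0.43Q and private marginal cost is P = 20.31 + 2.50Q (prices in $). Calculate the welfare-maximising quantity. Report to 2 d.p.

Social marginal cost = private MC + MEC = 28.72 + 3.77Q.
Set SMC = demand: 28.72 + 3.77Q = 135.85 - 0.43Q → Q* = 25.5071.

Q* = 25.51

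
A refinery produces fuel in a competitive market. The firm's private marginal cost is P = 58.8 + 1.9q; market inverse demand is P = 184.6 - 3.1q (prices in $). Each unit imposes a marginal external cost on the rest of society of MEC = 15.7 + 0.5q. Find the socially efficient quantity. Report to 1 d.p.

q* = 20.0

Social marginal cost = private MC + MEC = 74.5 + 2.4q.
Set SMC = demand: 74.5 + 2.4q = 184.6 - 3.1q → q* = 20.0182.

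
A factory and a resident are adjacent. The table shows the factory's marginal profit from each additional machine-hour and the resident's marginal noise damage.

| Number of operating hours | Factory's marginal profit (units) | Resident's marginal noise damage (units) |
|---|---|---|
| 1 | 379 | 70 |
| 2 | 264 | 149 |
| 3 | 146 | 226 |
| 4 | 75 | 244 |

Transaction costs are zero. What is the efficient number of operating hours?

2

Bargaining reaches the level where marginal profit last exceeds marginal noise damage.
That holds through level 2 (264 ≥ 149) but not at 3 (146 < 226).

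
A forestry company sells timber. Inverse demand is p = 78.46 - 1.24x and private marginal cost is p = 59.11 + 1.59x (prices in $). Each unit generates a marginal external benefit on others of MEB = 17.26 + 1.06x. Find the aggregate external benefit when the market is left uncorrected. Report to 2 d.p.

$142.79

Market equilibrium (private): 59.11 + 1.59x = 78.46 - 1.24x → x_m = 6.8375.
Total external benefit = ∫₀^{x_m} (17.26 + 1.06x) dx = 17.26×6.8375 + ½×1.06×6.8375² = 142.7935.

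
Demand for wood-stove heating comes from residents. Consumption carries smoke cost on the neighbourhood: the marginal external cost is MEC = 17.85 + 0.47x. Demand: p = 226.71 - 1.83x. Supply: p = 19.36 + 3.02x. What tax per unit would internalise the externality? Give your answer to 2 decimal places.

Social marginal benefit = demand − MEC = 208.86 - 2.30x.
Set SMB = MC: 208.86 - 2.30x = 19.36 + 3.02x → x* = 35.6203.
The Pigouvian tax equals MEC at x*: 17.85 + 0.47×35.6203 = 34.5915.

tax = 34.59 per unit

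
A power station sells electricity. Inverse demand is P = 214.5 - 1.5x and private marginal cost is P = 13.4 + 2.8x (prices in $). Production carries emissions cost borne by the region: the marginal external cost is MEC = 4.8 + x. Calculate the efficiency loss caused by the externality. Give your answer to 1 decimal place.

DWL = $250.9

Market equilibrium (private): 13.4 + 2.8x = 214.5 - 1.5x → x_m = 46.7674.
Social marginal cost = private MC + MEC = 18.2 + 3.8x.
Set SMC = demand: 18.2 + 3.8x = 214.5 - 1.5x → x* = 37.0377.
The welfare-loss triangle has base |x_m − x*| and height MEC(x_m) (the vertical gap between SMC and demand is zero at x* and MEC at x_m).
DWL = ½ × 9.7297 × 51.5674 = 250.8677.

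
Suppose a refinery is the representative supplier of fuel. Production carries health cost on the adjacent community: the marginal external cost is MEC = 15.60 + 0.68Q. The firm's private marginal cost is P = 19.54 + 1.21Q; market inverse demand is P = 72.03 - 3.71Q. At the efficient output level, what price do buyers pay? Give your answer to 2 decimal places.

P = 47.59

Social marginal cost = private MC + MEC = 35.14 + 1.89Q.
Set SMC = demand: 35.14 + 1.89Q = 72.03 - 3.71Q → Q* = 6.5875.
Consumer price on the demand curve at Q*: 72.03 − 3.71×6.5875 = 47.5904.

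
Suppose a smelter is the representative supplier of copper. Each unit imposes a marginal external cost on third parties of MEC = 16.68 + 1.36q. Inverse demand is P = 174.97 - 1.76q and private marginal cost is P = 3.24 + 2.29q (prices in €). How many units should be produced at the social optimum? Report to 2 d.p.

Social marginal cost = private MC + MEC = 19.92 + 3.65q.
Set SMC = demand: 19.92 + 3.65q = 174.97 - 1.76q → q* = 28.6599.

q* = 28.66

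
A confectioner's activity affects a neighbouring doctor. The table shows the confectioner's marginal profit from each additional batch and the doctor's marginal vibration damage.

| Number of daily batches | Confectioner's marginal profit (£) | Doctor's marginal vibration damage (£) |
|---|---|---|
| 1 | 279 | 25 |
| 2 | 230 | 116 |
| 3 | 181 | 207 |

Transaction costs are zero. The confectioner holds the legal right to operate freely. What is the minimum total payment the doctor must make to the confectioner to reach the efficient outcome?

Left alone the confectioner would choose level 3 (marginal profit stays positive).
Efficient level: k* = 2 (marginal profit ≥ marginal vibration damage through 2).
The doctor must at least cover the confectioner's forgone profit from cutting 3→2: 181 = 181.

£181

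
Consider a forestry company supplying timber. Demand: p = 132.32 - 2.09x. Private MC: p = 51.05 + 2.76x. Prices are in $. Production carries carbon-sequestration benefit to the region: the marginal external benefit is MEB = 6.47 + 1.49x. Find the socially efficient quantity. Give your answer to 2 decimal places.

x* = 26.11

Social marginal cost = private MC − MEB = 44.58 + 1.27x.
Set SMC = demand: 44.58 + 1.27x = 132.32 - 2.09x → x* = 26.1131.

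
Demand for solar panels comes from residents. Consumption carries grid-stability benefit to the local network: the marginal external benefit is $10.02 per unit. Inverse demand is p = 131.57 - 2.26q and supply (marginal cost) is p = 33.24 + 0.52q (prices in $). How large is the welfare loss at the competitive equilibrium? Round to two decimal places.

Market equilibrium (private): 33.24 + 0.52q = 131.57 - 2.26q → q_m = 35.3705.
Social marginal benefit = demand + MEB = 141.59 - 2.26q.
Set SMB = MC: 141.59 - 2.26q = 33.24 + 0.52q → q* = 38.9748.
The welfare-loss triangle has base |q_m − q*| and height MEB(q_m) (the vertical gap between SMB and MC is zero at q* and MEB at q_m).
DWL = ½ × 3.6043 × 10.0200 = 18.0575.

DWL = $18.06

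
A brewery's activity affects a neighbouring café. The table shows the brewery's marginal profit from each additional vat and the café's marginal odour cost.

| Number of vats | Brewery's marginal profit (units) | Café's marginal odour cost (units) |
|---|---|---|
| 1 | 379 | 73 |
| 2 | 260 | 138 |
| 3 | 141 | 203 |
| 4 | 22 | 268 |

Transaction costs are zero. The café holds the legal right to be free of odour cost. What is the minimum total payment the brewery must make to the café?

211

Efficient level: marginal profit ≥ marginal odour cost through level 2, so k* = 2.
With the café holding the right, the brewery must at least compensate total damage at k*: 73 + 138 = 211.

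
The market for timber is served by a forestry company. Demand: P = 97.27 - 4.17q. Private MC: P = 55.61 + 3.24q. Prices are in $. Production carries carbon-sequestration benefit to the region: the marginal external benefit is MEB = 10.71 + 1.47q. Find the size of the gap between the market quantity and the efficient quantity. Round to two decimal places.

Market equilibrium (private): 55.61 + 3.24q = 97.27 - 4.17q → q_m = 5.6221.
Social marginal cost = private MC − MEB = 44.90 + 1.77q.
Set SMC = demand: 44.90 + 1.77q = 97.27 - 4.17q → q* = 8.8165.
Gap = |5.6221 − 8.8165| = 3.1944.

3.19 units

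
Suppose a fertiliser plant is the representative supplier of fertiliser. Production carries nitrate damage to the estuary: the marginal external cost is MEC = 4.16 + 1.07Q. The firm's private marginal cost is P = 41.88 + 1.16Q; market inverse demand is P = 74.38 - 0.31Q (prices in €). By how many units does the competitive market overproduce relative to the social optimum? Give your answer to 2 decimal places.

Market equilibrium (private): 41.88 + 1.16Q = 74.38 - 0.31Q → Q_m = 22.1088.
Social marginal cost = private MC + MEC = 46.04 + 2.23Q.
Set SMC = demand: 46.04 + 2.23Q = 74.38 - 0.31Q → Q* = 11.1575.
Gap = |22.1088 − 11.1575| = 10.9513.

10.95 units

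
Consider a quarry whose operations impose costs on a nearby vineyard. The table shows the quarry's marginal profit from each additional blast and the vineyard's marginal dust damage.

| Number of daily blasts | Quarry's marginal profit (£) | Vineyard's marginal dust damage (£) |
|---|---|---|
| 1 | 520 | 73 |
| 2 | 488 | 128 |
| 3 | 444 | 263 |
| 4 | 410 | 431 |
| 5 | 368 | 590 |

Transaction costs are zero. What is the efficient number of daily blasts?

3

Bargaining reaches the level where marginal profit last exceeds marginal dust damage.
That holds through level 3 (444 ≥ 263) but not at 4 (410 < 431).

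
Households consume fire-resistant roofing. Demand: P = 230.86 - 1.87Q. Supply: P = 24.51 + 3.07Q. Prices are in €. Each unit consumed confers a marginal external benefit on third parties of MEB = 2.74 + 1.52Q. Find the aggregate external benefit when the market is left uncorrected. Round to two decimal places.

€1440.53

Market equilibrium (private): 24.51 + 3.07Q = 230.86 - 1.87Q → Q_m = 41.7713.
Total external benefit = ∫₀^{Q_m} (2.74 + 1.52Q) dQ = 2.74×41.7713 + ½×1.52×41.7713² = 1440.5329.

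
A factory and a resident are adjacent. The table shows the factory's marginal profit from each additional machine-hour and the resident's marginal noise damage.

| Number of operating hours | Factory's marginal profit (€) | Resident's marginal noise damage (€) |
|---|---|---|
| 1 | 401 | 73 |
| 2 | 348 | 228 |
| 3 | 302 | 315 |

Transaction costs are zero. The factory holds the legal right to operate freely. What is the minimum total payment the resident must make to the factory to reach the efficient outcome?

Left alone the factory would choose level 3 (marginal profit stays positive).
Efficient level: k* = 2 (marginal profit ≥ marginal noise damage through 2).
The resident must at least cover the factory's forgone profit from cutting 3→2: 302 = 302.

€302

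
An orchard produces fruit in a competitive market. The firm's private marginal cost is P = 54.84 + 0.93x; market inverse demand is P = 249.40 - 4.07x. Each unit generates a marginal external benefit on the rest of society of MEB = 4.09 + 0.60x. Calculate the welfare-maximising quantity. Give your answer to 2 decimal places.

x* = 45.15

Social marginal cost = private MC − MEB = 50.75 + 0.33x.
Set SMC = demand: 50.75 + 0.33x = 249.40 - 4.07x → x* = 45.1477.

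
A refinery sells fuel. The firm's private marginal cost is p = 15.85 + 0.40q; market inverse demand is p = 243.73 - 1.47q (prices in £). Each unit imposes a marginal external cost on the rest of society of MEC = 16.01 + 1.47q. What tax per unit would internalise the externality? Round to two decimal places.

Social marginal cost = private MC + MEC = 31.86 + 1.87q.
Set SMC = demand: 31.86 + 1.87q = 243.73 - 1.47q → q* = 63.4341.
The Pigouvian tax equals MEC at q*: 16.01 + 1.47×63.4341 = 109.2581.

tax = £109.26 per unit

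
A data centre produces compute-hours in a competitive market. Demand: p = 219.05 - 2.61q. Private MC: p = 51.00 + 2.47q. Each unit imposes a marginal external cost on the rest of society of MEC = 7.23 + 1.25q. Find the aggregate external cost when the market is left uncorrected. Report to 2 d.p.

923.13

Market equilibrium (private): 51.00 + 2.47q = 219.05 - 2.61q → q_m = 33.0807.
Total external cost = ∫₀^{q_m} (7.23 + 1.25q) dq = 7.23×33.0807 + ½×1.25×33.0807² = 923.1314.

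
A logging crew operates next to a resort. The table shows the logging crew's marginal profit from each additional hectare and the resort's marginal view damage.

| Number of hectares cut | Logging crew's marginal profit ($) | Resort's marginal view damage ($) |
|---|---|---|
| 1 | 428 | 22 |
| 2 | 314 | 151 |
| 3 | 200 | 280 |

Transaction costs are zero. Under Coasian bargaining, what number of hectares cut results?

Bargaining reaches the level where marginal profit last exceeds marginal view damage.
That holds through level 2 (314 ≥ 151) but not at 3 (200 < 280).

2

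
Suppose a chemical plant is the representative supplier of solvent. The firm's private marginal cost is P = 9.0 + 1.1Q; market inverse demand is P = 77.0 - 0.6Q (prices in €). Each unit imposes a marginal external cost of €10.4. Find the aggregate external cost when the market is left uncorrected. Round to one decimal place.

€416.0

Market equilibrium (private): 9.0 + 1.1Q = 77.0 - 0.6Q → Q_m = 40.0000.
Total external cost = MEC × Q_m = 10.4 × 40.0000 = 416.0000.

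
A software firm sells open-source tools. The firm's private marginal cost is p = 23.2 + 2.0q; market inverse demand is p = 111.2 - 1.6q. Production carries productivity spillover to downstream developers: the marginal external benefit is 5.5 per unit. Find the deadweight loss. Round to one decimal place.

DWL = 4.2

Market equilibrium (private): 23.2 + 2.0q = 111.2 - 1.6q → q_m = 24.4444.
Social marginal cost = private MC − MEB = 17.7 + 2.0q.
Set SMC = demand: 17.7 + 2.0q = 111.2 - 1.6q → q* = 25.9722.
Between q* and q_m the wedge demand − SMC runs linearly from 0 to MEB(q_m), so the loss is a triangle.
DWL = ½ × 1.5278 × 5.5000 = 4.2015.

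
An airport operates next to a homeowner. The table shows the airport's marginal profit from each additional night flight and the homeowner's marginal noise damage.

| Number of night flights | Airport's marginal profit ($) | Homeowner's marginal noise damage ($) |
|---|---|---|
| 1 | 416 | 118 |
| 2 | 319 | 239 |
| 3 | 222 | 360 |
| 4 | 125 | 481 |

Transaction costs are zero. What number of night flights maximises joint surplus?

Bargaining reaches the level where marginal profit last exceeds marginal noise damage.
That holds through level 2 (319 ≥ 239) but not at 3 (222 < 360).

2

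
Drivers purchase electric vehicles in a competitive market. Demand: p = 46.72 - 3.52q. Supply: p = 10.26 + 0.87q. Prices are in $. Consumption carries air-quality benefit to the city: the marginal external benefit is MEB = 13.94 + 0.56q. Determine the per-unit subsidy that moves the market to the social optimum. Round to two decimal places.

subsidy = $21.31 per unit

Social marginal benefit = demand + MEB = 60.66 - 2.96q.
Set SMB = MC: 60.66 - 2.96q = 10.26 + 0.87q → q* = 13.1593.
The Pigouvian subsidy equals MEB at q*: 13.94 + 0.56×13.1593 = 21.3092.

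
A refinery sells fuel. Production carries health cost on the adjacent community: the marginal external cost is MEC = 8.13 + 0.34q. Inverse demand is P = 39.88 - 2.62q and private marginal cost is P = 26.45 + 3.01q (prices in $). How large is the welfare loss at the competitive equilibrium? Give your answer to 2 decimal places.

Market equilibrium (private): 26.45 + 3.01q = 39.88 - 2.62q → q_m = 2.3854.
Social marginal cost = private MC + MEC = 34.58 + 3.35q.
Set SMC = demand: 34.58 + 3.35q = 39.88 - 2.62q → q* = 0.8878.
The welfare-loss triangle has base |q_m − q*| and height MEC(q_m) (the vertical gap between SMC and demand is zero at q* and MEC at q_m).
DWL = ½ × 1.4976 × 8.9410 = 6.6950.

DWL = $6.70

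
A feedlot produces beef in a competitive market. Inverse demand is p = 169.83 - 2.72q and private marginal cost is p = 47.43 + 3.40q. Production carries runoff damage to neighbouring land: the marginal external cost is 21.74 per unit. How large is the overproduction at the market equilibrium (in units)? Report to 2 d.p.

Market equilibrium (private): 47.43 + 3.40q = 169.83 - 2.72q → q_m = 20.0000.
Social marginal cost = private MC + MEC = 69.17 + 3.40q.
Set SMC = demand: 69.17 + 3.40q = 169.83 - 2.72q → q* = 16.4477.
Gap = |20.0000 − 16.4477| = 3.5523.

3.55 units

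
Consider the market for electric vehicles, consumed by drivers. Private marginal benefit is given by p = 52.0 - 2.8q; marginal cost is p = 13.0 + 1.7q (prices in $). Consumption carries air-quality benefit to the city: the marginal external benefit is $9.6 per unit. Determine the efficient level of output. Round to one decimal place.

Social marginal benefit = demand + MEB = 61.6 - 2.8q.
Set SMB = MC: 61.6 - 2.8q = 13.0 + 1.7q → q* = 10.8000.

q* = 10.8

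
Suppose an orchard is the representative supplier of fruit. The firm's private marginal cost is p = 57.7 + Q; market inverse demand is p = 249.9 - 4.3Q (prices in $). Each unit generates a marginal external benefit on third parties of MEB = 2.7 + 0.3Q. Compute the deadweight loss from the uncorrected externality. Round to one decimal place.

DWL = $18.4

Market equilibrium (private): 57.7 + Q = 249.9 - 4.3Q → Q_m = 36.2642.
Social marginal cost = private MC − MEB = 55.0 + 0.7Q.
Set SMC = demand: 55.0 + 0.7Q = 249.9 - 4.3Q → Q* = 38.9800.
The welfare-loss triangle has base |Q_m − Q*| and height MEB(Q_m) (the vertical gap between SMC and demand is zero at Q* and MEB at Q_m).
DWL = ½ × 2.7158 × 13.5792 = 18.4392.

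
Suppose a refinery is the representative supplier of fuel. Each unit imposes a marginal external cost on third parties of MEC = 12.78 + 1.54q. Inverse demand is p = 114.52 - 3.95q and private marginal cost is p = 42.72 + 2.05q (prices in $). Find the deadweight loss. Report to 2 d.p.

Market equilibrium (private): 42.72 + 2.05q = 114.52 - 3.95q → q_m = 11.9667.
Social marginal cost = private MC + MEC = 55.50 + 3.59q.
Set SMC = demand: 55.50 + 3.59q = 114.52 - 3.95q → q* = 7.8276.
Between q* and q_m the wedge SMC − demand runs linearly from 0 to MEC(q_m), so the loss is a triangle.
DWL = ½ × 4.1391 × 31.2087 = 64.5880.

DWL = $64.59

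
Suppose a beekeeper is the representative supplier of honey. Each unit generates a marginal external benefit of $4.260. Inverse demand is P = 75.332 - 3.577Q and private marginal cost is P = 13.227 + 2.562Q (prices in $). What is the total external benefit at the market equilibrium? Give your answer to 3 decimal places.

Market equilibrium (private): 13.227 + 2.562Q = 75.332 - 3.577Q → Q_m = 10.1165.
Total external benefit = MEB × Q_m = 4.260 × 10.1165 = 43.0963.

$43.096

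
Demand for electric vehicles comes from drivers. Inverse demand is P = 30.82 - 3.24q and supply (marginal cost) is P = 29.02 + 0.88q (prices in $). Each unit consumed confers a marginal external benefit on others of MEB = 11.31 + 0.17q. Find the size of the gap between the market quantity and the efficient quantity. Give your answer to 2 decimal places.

2.88 units

Market equilibrium (private): 29.02 + 0.88q = 30.82 - 3.24q → q_m = 0.4369.
Social marginal benefit = demand + MEB = 42.13 - 3.07q.
Set SMB = MC: 42.13 - 3.07q = 29.02 + 0.88q → q* = 3.3190.
Gap = |0.4369 − 3.3190| = 2.8821.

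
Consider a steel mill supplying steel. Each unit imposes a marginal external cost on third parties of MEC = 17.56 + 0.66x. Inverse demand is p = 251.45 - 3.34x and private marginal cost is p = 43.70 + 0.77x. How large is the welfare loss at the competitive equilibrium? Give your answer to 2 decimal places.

DWL = 271.80

Market equilibrium (private): 43.70 + 0.77x = 251.45 - 3.34x → x_m = 50.5474.
Social marginal cost = private MC + MEC = 61.26 + 1.43x.
Set SMC = demand: 61.26 + 1.43x = 251.45 - 3.34x → x* = 39.8721.
The loss is the area between SMC and demand from x* to x_m; with linear curves that's a triangle of height MEC(x_m).
DWL = ½ × 10.6753 × 50.9213 = 271.8001.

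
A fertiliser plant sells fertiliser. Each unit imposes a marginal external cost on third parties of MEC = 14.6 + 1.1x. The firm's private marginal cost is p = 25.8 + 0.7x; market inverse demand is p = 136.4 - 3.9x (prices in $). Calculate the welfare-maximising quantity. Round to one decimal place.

x* = 16.8

Social marginal cost = private MC + MEC = 40.4 + 1.8x.
Set SMC = demand: 40.4 + 1.8x = 136.4 - 3.9x → x* = 16.8421.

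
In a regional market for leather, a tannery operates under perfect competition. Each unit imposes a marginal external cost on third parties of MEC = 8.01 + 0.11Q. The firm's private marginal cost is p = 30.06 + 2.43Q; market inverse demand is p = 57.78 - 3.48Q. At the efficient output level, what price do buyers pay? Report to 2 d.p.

P = 46.39

Social marginal cost = private MC + MEC = 38.07 + 2.54Q.
Set SMC = demand: 38.07 + 2.54Q = 57.78 - 3.48Q → Q* = 3.2741.
Consumer price on the demand curve at Q*: 57.78 − 3.48×3.2741 = 46.3861.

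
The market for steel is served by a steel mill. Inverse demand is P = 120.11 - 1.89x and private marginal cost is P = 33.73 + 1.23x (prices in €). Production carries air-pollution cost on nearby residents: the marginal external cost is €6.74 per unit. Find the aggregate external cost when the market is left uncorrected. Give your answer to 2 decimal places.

Market equilibrium (private): 33.73 + 1.23x = 120.11 - 1.89x → x_m = 27.6859.
Total external cost = MEC × x_m = 6.74 × 27.6859 = 186.6030.

€186.60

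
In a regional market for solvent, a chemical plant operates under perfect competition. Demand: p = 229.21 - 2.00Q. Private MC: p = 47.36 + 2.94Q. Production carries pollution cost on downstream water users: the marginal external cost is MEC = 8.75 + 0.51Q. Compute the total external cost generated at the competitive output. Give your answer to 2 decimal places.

667.65

Market equilibrium (private): 47.36 + 2.94Q = 229.21 - 2.00Q → Q_m = 36.8117.
Total external cost = ∫₀^{Q_m} (8.75 + 0.51Q) dQ = 8.75×36.8117 + ½×0.51×36.8117² = 667.6532.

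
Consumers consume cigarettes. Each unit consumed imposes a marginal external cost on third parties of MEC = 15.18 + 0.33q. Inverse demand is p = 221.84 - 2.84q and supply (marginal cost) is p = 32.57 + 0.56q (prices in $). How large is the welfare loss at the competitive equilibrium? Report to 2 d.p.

Market equilibrium (private): 32.57 + 0.56q = 221.84 - 2.84q → q_m = 55.6676.
Social marginal benefit = demand − MEC = 206.66 - 3.17q.
Set SMB = MC: 206.66 - 3.17q = 32.57 + 0.56q → q* = 46.6729.
The welfare-loss triangle has base |q_m − q*| and height MEC(q_m) (the vertical gap between SMB and MC is zero at q* and MEC at q_m).
DWL = ½ × 8.9947 × 33.5503 = 150.8874.

DWL = $150.89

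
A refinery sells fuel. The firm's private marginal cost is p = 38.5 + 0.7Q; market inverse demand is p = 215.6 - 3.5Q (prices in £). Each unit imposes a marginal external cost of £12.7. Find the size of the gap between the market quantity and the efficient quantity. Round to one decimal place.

3.0 units

Market equilibrium (private): 38.5 + 0.7Q = 215.6 - 3.5Q → Q_m = 42.1667.
Social marginal cost = private MC + MEC = 51.2 + 0.7Q.
Set SMC = demand: 51.2 + 0.7Q = 215.6 - 3.5Q → Q* = 39.1429.
Gap = |42.1667 − 39.1429| = 3.0238.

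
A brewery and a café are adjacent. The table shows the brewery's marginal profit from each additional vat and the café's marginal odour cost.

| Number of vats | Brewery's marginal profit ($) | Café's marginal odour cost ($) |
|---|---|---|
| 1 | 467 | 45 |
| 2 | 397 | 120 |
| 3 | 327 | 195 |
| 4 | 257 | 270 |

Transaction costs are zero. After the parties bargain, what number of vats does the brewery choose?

Bargaining reaches the level where marginal profit last exceeds marginal odour cost.
That holds through level 3 (327 ≥ 195) but not at 4 (257 < 270).

3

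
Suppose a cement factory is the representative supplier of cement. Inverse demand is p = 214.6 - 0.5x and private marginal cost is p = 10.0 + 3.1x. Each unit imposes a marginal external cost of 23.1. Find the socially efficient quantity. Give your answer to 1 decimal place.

Social marginal cost = private MC + MEC = 33.1 + 3.1x.
Set SMC = demand: 33.1 + 3.1x = 214.6 - 0.5x → x* = 50.4167.

x* = 50.4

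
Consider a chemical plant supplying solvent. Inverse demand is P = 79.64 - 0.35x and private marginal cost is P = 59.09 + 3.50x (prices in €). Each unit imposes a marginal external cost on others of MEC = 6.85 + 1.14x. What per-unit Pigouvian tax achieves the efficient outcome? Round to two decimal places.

Social marginal cost = private MC + MEC = 65.94 + 4.64x.
Set SMC = demand: 65.94 + 4.64x = 79.64 - 0.35x → x* = 2.7455.
The Pigouvian tax equals MEC at x*: 6.85 + 1.14×2.7455 = 9.9799.

tax = €9.98 per unit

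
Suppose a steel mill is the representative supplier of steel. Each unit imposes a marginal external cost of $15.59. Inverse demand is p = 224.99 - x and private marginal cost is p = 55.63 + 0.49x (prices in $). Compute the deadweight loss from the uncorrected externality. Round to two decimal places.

Market equilibrium (private): 55.63 + 0.49x = 224.99 - x → x_m = 113.6644.
Social marginal cost = private MC + MEC = 71.22 + 0.49x.
Set SMC = demand: 71.22 + 0.49x = 224.99 - x → x* = 103.2013.
Between x* and x_m the wedge SMC − demand runs linearly from 0 to MEC(x_m), so the loss is a triangle.
DWL = ½ × 10.4631 × 15.5900 = 81.5599.

DWL = $81.56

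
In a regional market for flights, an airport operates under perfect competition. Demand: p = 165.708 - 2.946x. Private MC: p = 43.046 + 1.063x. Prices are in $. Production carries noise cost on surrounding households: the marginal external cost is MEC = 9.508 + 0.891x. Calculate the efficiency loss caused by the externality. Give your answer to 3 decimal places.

Market equilibrium (private): 43.046 + 1.063x = 165.708 - 2.946x → x_m = 30.5967.
Social marginal cost = private MC + MEC = 52.554 + 1.954x.
Set SMC = demand: 52.554 + 1.954x = 165.708 - 2.946x → x* = 23.0927.
Between x* and x_m the wedge SMC − demand runs linearly from 0 to MEC(x_m), so the loss is a triangle.
DWL = ½ × 7.5040 × 36.7696 = 137.9595.

DWL = $137.960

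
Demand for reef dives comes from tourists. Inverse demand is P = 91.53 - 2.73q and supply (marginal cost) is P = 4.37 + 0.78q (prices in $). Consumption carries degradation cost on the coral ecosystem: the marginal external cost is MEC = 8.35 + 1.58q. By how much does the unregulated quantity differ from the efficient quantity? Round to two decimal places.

9.35 units

Market equilibrium (private): 4.37 + 0.78q = 91.53 - 2.73q → q_m = 24.8319.
Social marginal benefit = demand − MEC = 83.18 - 4.31q.
Set SMB = MC: 83.18 - 4.31q = 4.37 + 0.78q → q* = 15.4833.
Gap = |24.8319 − 15.4833| = 9.3486.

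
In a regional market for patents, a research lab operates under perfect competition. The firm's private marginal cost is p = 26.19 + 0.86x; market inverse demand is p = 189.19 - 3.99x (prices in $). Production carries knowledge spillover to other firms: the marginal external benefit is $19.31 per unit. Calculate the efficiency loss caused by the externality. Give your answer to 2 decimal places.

Market equilibrium (private): 26.19 + 0.86x = 189.19 - 3.99x → x_m = 33.6082.
Social marginal cost = private MC − MEB = 6.88 + 0.86x.
Set SMC = demand: 6.88 + 0.86x = 189.19 - 3.99x → x* = 37.5897.
Height of the DWL triangle at x_m is demand(x_m) − SMC(x_m) = MEB(x_m) = 19.3100.
DWL = ½ × 3.9815 × 19.3100 = 38.4414.

DWL = $38.44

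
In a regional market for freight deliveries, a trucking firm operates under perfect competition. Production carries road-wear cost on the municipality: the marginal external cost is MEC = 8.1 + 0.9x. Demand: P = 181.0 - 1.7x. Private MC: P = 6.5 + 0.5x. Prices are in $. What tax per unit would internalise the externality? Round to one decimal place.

tax = $56.4 per unit

Social marginal cost = private MC + MEC = 14.6 + 1.4x.
Set SMC = demand: 14.6 + 1.4x = 181.0 - 1.7x → x* = 53.6774.
The Pigouvian tax equals MEC at x*: 8.1 + 0.9×53.6774 = 56.4097.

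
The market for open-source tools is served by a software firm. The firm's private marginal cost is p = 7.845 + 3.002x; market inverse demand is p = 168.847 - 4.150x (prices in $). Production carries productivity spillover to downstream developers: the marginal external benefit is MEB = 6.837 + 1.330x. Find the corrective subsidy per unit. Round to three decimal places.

Social marginal cost = private MC − MEB = 1.008 + 1.672x.
Set SMC = demand: 1.008 + 1.672x = 168.847 - 4.150x → x* = 28.8284.
The Pigouvian subsidy equals MEB at x*: 6.837 + 1.330×28.8284 = 45.1788.

subsidy = $45.179 per unit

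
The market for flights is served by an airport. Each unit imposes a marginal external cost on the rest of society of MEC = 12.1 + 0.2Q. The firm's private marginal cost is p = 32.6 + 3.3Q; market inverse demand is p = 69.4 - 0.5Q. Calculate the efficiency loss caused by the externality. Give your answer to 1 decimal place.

Market equilibrium (private): 32.6 + 3.3Q = 69.4 - 0.5Q → Q_m = 9.6842.
Social marginal cost = private MC + MEC = 44.7 + 3.5Q.
Set SMC = demand: 44.7 + 3.5Q = 69.4 - 0.5Q → Q* = 6.1750.
Between Q* and Q_m the wedge SMC − demand runs linearly from 0 to MEC(Q_m), so the loss is a triangle.
DWL = ½ × 3.5092 × 14.0368 = 24.6290.

DWL = 24.6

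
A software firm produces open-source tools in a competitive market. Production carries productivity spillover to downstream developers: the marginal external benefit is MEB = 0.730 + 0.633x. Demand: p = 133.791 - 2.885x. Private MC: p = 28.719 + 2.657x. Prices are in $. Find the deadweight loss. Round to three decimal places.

Market equilibrium (private): 28.719 + 2.657x = 133.791 - 2.885x → x_m = 18.9592.
Social marginal cost = private MC − MEB = 27.989 + 2.024x.
Set SMC = demand: 27.989 + 2.024x = 133.791 - 2.885x → x* = 21.5527.
The loss is the area between SMC and demand from x* to x_m; with linear curves that's a triangle of height MEB(x_m).
DWL = ½ × 2.5935 × 12.7312 = 16.5092.

DWL = $16.509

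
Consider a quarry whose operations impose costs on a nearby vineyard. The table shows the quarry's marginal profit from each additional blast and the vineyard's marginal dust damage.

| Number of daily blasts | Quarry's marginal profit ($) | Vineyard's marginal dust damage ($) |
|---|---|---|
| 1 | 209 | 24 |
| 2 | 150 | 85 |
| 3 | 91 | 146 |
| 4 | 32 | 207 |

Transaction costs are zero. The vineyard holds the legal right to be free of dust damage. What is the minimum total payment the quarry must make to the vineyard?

$109

Efficient level: marginal profit ≥ marginal dust damage through level 2, so k* = 2.
With the vineyard holding the right, the quarry must at least compensate total damage at k*: 24 + 85 = 109.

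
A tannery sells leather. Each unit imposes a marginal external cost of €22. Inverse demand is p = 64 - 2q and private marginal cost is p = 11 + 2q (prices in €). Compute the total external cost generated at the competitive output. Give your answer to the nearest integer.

€292

Market equilibrium (private): 11 + 2q = 64 - 2q → q_m = 13.2500.
Total external cost = MEC × q_m = 22 × 13.2500 = 291.5000.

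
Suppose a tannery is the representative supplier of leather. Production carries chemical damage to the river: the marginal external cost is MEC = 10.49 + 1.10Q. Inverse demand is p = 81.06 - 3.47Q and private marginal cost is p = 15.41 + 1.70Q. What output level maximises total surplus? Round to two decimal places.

Q* = 8.80

Social marginal cost = private MC + MEC = 25.90 + 2.80Q.
Set SMC = demand: 25.90 + 2.80Q = 81.06 - 3.47Q → Q* = 8.7974.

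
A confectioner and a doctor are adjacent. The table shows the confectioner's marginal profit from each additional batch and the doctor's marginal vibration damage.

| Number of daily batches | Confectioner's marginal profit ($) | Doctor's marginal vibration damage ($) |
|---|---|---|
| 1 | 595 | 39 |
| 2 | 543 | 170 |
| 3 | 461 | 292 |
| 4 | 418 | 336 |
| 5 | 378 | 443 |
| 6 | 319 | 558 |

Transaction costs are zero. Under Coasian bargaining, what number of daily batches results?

4

Bargaining reaches the level where marginal profit last exceeds marginal vibration damage.
That holds through level 4 (418 ≥ 336) but not at 5 (378 < 443).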